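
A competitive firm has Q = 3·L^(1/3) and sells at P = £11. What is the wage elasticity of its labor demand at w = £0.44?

ε = -1.5

MP_L = (1/3)·3·L^(-2/3), so P·MP_L = w gives 11·L^(-2/3) = w.
Solving, L(w) = (11/w)^(3/2). This is a constant-elasticity form: L ∝ w^(−3/2), so ε = −3/2.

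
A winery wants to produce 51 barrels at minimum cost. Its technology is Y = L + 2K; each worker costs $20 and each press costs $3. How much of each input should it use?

L* = 0, K* = 25.5

The inputs are perfect substitutes, so the firm uses whichever has the lower cost per unit of output.
Cost per unit of output via L is 20; via K it is 1.5. K is cheaper.
Producing Y = 51 with K alone: L = 0, K = 25.5.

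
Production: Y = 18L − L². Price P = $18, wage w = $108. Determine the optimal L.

L* = 6

The marginal product of L is MP_L = 18 − 2L.
A price-taking firm hires until the value of the marginal product equals the wage: P·MP_L = w, so 18·(18 − 2L) = 108.
Then 18 − 2L = 6, giving L = 6.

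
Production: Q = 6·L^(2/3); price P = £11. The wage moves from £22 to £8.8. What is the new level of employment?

L* = 125

From P·MP_L = w with MP_L = 4·L^(-1/3), the labor demand is L(w) = (44/w)^(3).
At w = 22: L = 8. At w = 8.8: L = 125.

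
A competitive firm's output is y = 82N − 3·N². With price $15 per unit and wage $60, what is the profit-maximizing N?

N* = 13

The marginal product of N is MP_N = 82 − 6N.
A price-taking firm hires until the value of the marginal product equals the wage: P·MP_N = w, so 15·(82 − 6N) = 60.
Then 82 − 6N = 4, giving N = 13.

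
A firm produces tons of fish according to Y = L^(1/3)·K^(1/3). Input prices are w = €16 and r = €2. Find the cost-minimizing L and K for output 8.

L* = 8, K* = 64

Cost minimization requires the marginal rate of technical substitution to equal the input-price ratio: MP_L/MP_K = w/r.
Here MP_L/MP_K = (1/3)·(K/L)/(1/3) = (K/L). Setting this equal to 16/2 = 8 gives K = 8L.
Substituting into Y = 8: L^(1/3)·(8L)^(1/3) = 8.
Solving, L = 8 and K = 64.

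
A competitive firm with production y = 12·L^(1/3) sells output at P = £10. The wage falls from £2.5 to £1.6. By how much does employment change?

ΔL = 61

From P·MP_L = w with MP_L = 4·L^(-2/3), the labor demand is L(w) = (40/w)^(3/2).
At w = 2.5: L = 64. At w = 1.6: L = 125.
ΔL = 125 − 64 = 61.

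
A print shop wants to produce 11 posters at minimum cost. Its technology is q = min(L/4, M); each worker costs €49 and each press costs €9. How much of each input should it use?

With a fixed-proportions technology, the cost-minimizing bundle uses no slack in either input: L/4 = M = q.
So L = 4·11 = 44 and M = 11.

L* = 44, M* = 11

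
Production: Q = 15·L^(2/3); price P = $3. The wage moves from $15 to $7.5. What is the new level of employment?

From P·MP_L = w with MP_L = 10·L^(-1/3), the labor demand is L(w) = (30/w)^(3).
At w = 15: L = 8. At w = 7.5: L = 64.

L* = 64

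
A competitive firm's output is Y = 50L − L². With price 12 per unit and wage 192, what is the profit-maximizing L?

L* = 17

The marginal product of L is MP_L = 50 − 2L.
A price-taking firm hires until the value of the marginal product equals the wage: P·MP_L = w, so 12·(50 − 2L) = 192.
Then 50 − 2L = 16, giving L = 17.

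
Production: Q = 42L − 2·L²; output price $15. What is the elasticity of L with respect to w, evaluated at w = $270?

From P·MP_L = w with MP_L = 42 − 4L, labor demand is L(w) = (42 − w/15)/4.
dL/dw = −1/(60) = -1/60.
At w = 270, L = 6, so ε = (dL/dw)·(w/L) = (-1/60)·(270/6) = -0.75.

ε = -0.75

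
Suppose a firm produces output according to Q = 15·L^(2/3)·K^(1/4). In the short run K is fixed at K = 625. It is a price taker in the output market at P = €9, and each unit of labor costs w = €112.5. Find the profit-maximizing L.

With K = 625, MP_L = (2/3)·15·L^(-1/3)·625^(1/4) = 50·L^(-1/3).
Profit maximization for a price taker requires P·MP_L = w: 9·50·L^(-1/3) = 112.5.
So L^(-1/3) = 0.25, which gives L = 64.

L* = 64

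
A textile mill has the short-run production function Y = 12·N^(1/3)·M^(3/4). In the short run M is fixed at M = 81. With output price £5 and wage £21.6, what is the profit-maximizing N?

With M = 81, MP_N = (1/3)·12·N^(-2/3)·81^(3/4) = 108·N^(-2/3).
Profit maximization for a price taker requires P·MP_N = w: 5·108·N^(-2/3) = 21.6.
So N^(-2/3) = 0.04, which gives N = 125.

N* = 125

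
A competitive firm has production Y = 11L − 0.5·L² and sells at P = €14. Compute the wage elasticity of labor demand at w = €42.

From P·MP_L = w with MP_L = 11 − L, labor demand is L(w) = 11 − w/14.
dL/dw = −1/(14) = -1/14.
At w = 42, L = 8, so ε = (dL/dw)·(w/L) = (-1/14)·(42/8) = -0.375.

ε = -0.375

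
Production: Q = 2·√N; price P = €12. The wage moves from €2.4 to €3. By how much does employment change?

ΔN = -9

From P·MP_N = w with MP_N = N^(-1/2), the labor demand is N(w) = (12/w)^(2).
At w = 2.4: N = 25. At w = 3: N = 16.
ΔN = 16 − 25 = -9.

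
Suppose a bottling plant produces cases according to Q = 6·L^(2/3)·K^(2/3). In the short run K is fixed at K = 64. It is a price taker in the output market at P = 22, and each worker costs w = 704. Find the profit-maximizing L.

L* = 8

With K = 64, MP_L = (2/3)·6·L^(-1/3)·64^(2/3) = 64·L^(-1/3).
Profit maximization for a price taker requires P·MP_L = w: 22·64·L^(-1/3) = 704.
So L^(-1/3) = 0.5, which gives L = 8.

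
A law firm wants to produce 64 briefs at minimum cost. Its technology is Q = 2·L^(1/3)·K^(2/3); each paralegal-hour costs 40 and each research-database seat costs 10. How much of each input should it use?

L* = 8, K* = 64

Cost minimization requires the marginal rate of technical substitution to equal the input-price ratio: MP_L/MP_K = w/r.
Here MP_L/MP_K = (1/3)·(K/L)/(2/3) = 0.5·(K/L). Setting this equal to 40/10 = 4 gives K = 8L.
Substituting into Q = 64: 2·L^(1/3)·(8L)^(2/3) = 64.
Solving, L = 8 and K = 64.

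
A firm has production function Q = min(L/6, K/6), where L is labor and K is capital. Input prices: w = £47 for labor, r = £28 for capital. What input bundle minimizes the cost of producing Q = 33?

L* = 198, K* = 198

With a fixed-proportions technology, the cost-minimizing bundle uses no slack in either input: L/6 = K/6 = Q.
So L = 6·33 = 198 and K = 6·33 = 198.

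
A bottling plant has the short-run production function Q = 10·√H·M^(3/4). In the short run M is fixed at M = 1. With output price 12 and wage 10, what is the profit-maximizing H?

With M = 1, MP_H = (1/2)·10·H^(-1/2)·1^(3/4) = 5·H^(-1/2).
Profit maximization for a price taker requires P·MP_H = w: 12·5·H^(-1/2) = 10.
So H^(-1/2) = 1/6, which gives H = 36.

H* = 36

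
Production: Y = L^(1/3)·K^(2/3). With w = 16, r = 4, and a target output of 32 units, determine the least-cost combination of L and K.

L* = 8, K* = 64

Cost minimization requires the marginal rate of technical substitution to equal the input-price ratio: MP_L/MP_K = w/r.
Here MP_L/MP_K = (1/3)·(K/L)/(2/3) = 0.5·(K/L). Setting this equal to 16/4 = 4 gives K = 8L.
Substituting into Y = 32: L^(1/3)·(8L)^(2/3) = 32.
Solving, L = 8 and K = 64.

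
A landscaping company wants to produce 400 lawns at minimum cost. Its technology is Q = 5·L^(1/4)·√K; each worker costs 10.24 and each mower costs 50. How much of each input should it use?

L* = 625, K* = 256

Cost minimization requires the marginal rate of technical substitution to equal the input-price ratio: MP_L/MP_K = w/r.
Here MP_L/MP_K = (1/4)·(K/L)/(1/2) = 0.5·(K/L). Setting this equal to 10.24/50 = 0.2048 gives K = 0.4096L.
Substituting into Q = 400: 5·L^(1/4)·(0.4096L)^(1/2) = 400.
Solving, L = 625 and K = 256.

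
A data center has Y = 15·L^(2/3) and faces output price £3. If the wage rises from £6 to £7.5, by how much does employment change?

From P·MP_L = w with MP_L = 10·L^(-1/3), the labor demand is L(w) = (30/w)^(3).
At w = 6: L = 125. At w = 7.5: L = 64.
ΔL = 64 − 125 = -61.

ΔL = -61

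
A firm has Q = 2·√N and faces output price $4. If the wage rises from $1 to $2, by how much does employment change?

ΔN = -12

From P·MP_N = w with MP_N = N^(-1/2), the labor demand is N(w) = (4/w)^(2).
At w = 1: N = 16. At w = 2: N = 4.
ΔN = 4 − 16 = -12.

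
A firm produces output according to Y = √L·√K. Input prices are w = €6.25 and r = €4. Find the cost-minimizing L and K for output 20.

Cost minimization requires the marginal rate of technical substitution to equal the input-price ratio: MP_L/MP_K = w/r.
Here MP_L/MP_K = (1/2)·(K/L)/(1/2) = (K/L). Setting this equal to 6.25/4 = 1.5625 gives K = 1.5625L.
Substituting into Y = 20: L^(1/2)·(1.5625L)^(1/2) = 20.
Solving, L = 16 and K = 25.

L* = 16, K* = 25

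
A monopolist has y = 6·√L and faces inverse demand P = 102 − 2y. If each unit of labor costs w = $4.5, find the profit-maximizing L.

Marginal revenue from the inverse demand is MR = 102 − 4y.
The marginal product is MP_L = 3·L^(-1/2).
A monopolist hires until marginal revenue product equals the wage: MR·MP_L = w.
At L, y = 6·√L. Substituting and solving: (102 − 24·√L)·3·L^(-1/2) = 4.5 gives L = 16.

L* = 16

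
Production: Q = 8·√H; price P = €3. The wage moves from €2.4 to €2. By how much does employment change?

ΔH = 11

From P·MP_H = w with MP_H = 4·H^(-1/2), the labor demand is H(w) = (12/w)^(2).
At w = 2.4: H = 25. At w = 2: H = 36.
ΔH = 36 − 25 = 11.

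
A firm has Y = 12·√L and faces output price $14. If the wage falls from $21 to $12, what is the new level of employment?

From P·MP_L = w with MP_L = 6·L^(-1/2), the labor demand is L(w) = (84/w)^(2).
At w = 21: L = 16. At w = 12: L = 49.

L* = 49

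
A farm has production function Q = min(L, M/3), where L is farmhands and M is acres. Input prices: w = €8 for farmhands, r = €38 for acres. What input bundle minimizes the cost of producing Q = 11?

L* = 11, M* = 33

With a fixed-proportions technology, the cost-minimizing bundle uses no slack in either input: L = M/3 = Q.
So L = 11 and M = 3·11 = 33.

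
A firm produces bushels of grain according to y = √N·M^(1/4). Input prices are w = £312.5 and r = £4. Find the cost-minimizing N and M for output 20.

N* = 16, M* = 625

Cost minimization requires the marginal rate of technical substitution to equal the input-price ratio: MP_N/MP_M = w/r.
Here MP_N/MP_M = (1/2)·(M/N)/(1/4) = 2·(M/N). Setting this equal to 312.5/4 = 78.125 gives M = 39.0625N.
Substituting into y = 20: N^(1/2)·(39.0625N)^(1/4) = 20.
Solving, N = 16 and M = 625.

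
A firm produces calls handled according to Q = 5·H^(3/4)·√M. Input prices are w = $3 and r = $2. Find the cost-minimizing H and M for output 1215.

H* = 81, M* = 81

Cost minimization requires the marginal rate of technical substitution to equal the input-price ratio: MP_H/MP_M = w/r.
Here MP_H/MP_M = (3/4)·(M/H)/(1/2) = 1.5·(M/H). Setting this equal to 3/2 = 1.5 gives M = H.
Substituting into Q = 1215: 5·H^(3/4)·(H)^(1/2) = 1215.
Solving, H = 81 and M = 81.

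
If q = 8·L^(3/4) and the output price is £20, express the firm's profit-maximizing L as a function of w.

L(w) = (120/w)^(4)

MP_L = (3/4)·8·L^(-1/4) = 6·L^(-1/4).
Setting P·MP_L = w: 120·L^(-1/4) = w.
Solving for L: L^(-1/4) = w/120, so L = (120/w)^(4).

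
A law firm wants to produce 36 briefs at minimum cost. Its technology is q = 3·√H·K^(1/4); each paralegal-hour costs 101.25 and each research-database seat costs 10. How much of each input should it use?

Cost minimization requires the marginal rate of technical substitution to equal the input-price ratio: MP_H/MP_K = w/r.
Here MP_H/MP_K = (1/2)·(K/H)/(1/4) = 2·(K/H). Setting this equal to 101.25/10 = 10.125 gives K = 5.0625H.
Substituting into q = 36: 3·H^(1/2)·(5.0625H)^(1/4) = 36.
Solving, H = 16 and K = 81.

H* = 16, K* = 81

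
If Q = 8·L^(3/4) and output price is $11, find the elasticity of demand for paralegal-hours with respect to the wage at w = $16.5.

MP_L = (3/4)·8·L^(-1/4), so P·MP_L = w gives 66·L^(-1/4) = w.
Solving, L(w) = (66/w)^(4). This is a constant-elasticity form: L ∝ w^(−4), so ε = −4.

ε = -4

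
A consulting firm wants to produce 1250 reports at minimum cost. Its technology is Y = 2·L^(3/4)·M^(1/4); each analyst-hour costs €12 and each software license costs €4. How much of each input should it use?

Cost minimization requires the marginal rate of technical substitution to equal the input-price ratio: MP_L/MP_M = w/r.
Here MP_L/MP_M = (3/4)·(M/L)/(1/4) = 3·(M/L). Setting this equal to 12/4 = 3 gives M = L.
Substituting into Y = 1250: 2·L^(3/4)·(L)^(1/4) = 1250.
Solving, L = 625 and M = 625.

L* = 625, M* = 625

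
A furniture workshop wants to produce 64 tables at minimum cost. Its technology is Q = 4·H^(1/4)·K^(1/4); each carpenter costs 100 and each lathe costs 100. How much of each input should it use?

Cost minimization requires the marginal rate of technical substitution to equal the input-price ratio: MP_H/MP_K = w/r.
Here MP_H/MP_K = (1/4)·(K/H)/(1/4) = (K/H). Setting this equal to 100/100 = 1 gives K = H.
Substituting into Q = 64: 4·H^(1/4)·(H)^(1/4) = 64.
Solving, H = 256 and K = 256.

H* = 256, K* = 256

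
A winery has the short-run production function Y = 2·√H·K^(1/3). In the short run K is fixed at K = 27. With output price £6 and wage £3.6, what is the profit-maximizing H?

H* = 25

With K = 27, MP_H = (1/2)·2·H^(-1/2)·27^(1/3) = 3·H^(-1/2).
Profit maximization for a price taker requires P·MP_H = w: 6·3·H^(-1/2) = 3.6.
So H^(-1/2) = 0.2, which gives H = 25.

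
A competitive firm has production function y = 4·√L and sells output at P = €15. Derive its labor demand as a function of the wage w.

L(w) = 900/w²

MP_L = (1/2)·4·L^(-1/2) = 2·L^(-1/2).
Setting P·MP_L = w: 30·L^(-1/2) = w.
Solving for L: L^(-1/2) = w/30, so L = (30/w)^(2).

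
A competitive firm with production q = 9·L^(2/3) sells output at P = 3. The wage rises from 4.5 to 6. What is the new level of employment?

From P·MP_L = w with MP_L = 6·L^(-1/3), the labor demand is L(w) = (18/w)^(3).
At w = 4.5: L = 64. At w = 6: L = 27.

L* = 27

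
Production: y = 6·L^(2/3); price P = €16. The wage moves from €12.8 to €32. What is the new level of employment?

From P·MP_L = w with MP_L = 4·L^(-1/3), the labor demand is L(w) = (64/w)^(3).
At w = 12.8: L = 125. At w = 32: L = 8.

L* = 8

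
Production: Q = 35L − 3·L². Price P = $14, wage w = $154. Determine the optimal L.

The marginal product of L is MP_L = 35 − 6L.
A price-taking firm hires until the value of the marginal product equals the wage: P·MP_L = w, so 14·(35 − 6L) = 154.
Then 35 − 6L = 11, giving L = 4.

L* = 4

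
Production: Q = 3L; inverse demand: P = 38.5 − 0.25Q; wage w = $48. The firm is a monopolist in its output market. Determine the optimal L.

L* = 15

Marginal revenue from the inverse demand is MR = 38.5 − 0.5Q.
The marginal product is MP_L = 3.
A monopolist hires until marginal revenue product equals the wage: MR·MP_L = w.
(38.5 − 1.5L)·3 = 48, so L = 15.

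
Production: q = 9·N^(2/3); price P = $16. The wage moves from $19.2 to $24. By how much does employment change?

ΔN = -61

From P·MP_N = w with MP_N = 6·N^(-1/3), the labor demand is N(w) = (96/w)^(3).
At w = 19.2: N = 125. At w = 24: N = 64.
ΔN = 64 − 125 = -61.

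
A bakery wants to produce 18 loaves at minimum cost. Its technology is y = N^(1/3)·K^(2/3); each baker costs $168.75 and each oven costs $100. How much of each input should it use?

Cost minimization requires the marginal rate of technical substitution to equal the input-price ratio: MP_N/MP_K = w/r.
Here MP_N/MP_K = (1/3)·(K/N)/(2/3) = 0.5·(K/N). Setting this equal to 168.75/100 = 1.6875 gives K = 3.375N.
Substituting into y = 18: N^(1/3)·(3.375N)^(2/3) = 18.
Solving, N = 8 and K = 27.

N* = 8, K* = 27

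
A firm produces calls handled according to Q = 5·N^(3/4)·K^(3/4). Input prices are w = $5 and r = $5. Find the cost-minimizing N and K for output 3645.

N* = 81, K* = 81

Cost minimization requires the marginal rate of technical substitution to equal the input-price ratio: MP_N/MP_K = w/r.
Here MP_N/MP_K = (3/4)·(K/N)/(3/4) = (K/N). Setting this equal to 5/5 = 1 gives K = N.
Substituting into Q = 3645: 5·N^(3/4)·(N)^(3/4) = 3645.
Solving, N = 81 and K = 81.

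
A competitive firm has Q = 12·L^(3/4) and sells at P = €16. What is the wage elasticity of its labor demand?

MP_L = (3/4)·12·L^(-1/4), so P·MP_L = w gives 144·L^(-1/4) = w.
Solving, L(w) = (144/w)^(4). This is a constant-elasticity form: L ∝ w^(−4), so ε = −4.

ε = -4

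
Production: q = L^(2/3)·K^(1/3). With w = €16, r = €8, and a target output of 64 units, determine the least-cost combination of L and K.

Cost minimization requires the marginal rate of technical substitution to equal the input-price ratio: MP_L/MP_K = w/r.
Here MP_L/MP_K = (2/3)·(K/L)/(1/3) = 2·(K/L). Setting this equal to 16/8 = 2 gives K = L.
Substituting into q = 64: L^(2/3)·(L)^(1/3) = 64.
Solving, L = 64 and K = 64.

L* = 64, K* = 64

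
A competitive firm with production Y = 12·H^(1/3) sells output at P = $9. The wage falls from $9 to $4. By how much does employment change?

From P·MP_H = w with MP_H = 4·H^(-2/3), the labor demand is H(w) = (36/w)^(3/2).
At w = 9: H = 8. At w = 4: H = 27.
ΔH = 27 − 8 = 19.

ΔH = 19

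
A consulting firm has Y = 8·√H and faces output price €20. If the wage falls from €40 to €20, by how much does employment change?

ΔH = 12

From P·MP_H = w with MP_H = 4·H^(-1/2), the labor demand is H(w) = (80/w)^(2).
At w = 40: H = 4. At w = 20: H = 16.
ΔH = 16 − 4 = 12.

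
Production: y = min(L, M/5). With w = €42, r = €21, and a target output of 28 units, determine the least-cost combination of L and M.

L* = 28, M* = 140

With a fixed-proportions technology, the cost-minimizing bundle uses no slack in either input: L = M/5 = y.
So L = 28 and M = 5·28 = 140.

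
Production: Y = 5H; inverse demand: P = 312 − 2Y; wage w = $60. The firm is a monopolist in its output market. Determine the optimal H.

H* = 15

Marginal revenue from the inverse demand is MR = 312 − 4Y.
The marginal product is MP_H = 5.
A monopolist hires until marginal revenue product equals the wage: MR·MP_H = w.
(312 − 20H)·5 = 60, so H = 15.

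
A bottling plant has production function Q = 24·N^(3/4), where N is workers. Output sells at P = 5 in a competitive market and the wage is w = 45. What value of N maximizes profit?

N* = 16

MP_N = (3/4)·24·N^(-1/4) = 18·N^(-1/4).
Profit maximization for a price taker requires P·MP_N = w: 5·18·N^(-1/4) = 45.
So N^(-1/4) = 0.5, which gives N = 16.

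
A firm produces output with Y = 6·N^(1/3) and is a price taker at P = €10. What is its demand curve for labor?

N(w) = (20/w)^(3/2)

MP_N = (1/3)·6·N^(-2/3) = 2·N^(-2/3).
Setting P·MP_N = w: 20·N^(-2/3) = w.
Solving for N: N^(-2/3) = w/20, so N = (20/w)^(3/2).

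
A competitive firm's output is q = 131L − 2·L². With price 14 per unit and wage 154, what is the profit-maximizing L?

The marginal product of L is MP_L = 131 − 4L.
A price-taking firm hires until the value of the marginal product equals the wage: P·MP_L = w, so 14·(131 − 4L) = 154.
Then 131 − 4L = 11, giving L = 30.

L* = 30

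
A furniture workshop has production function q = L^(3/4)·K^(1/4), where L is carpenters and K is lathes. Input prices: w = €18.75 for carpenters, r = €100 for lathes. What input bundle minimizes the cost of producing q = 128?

L* = 256, K* = 16

Cost minimization requires the marginal rate of technical substitution to equal the input-price ratio: MP_L/MP_K = w/r.
Here MP_L/MP_K = (3/4)·(K/L)/(1/4) = 3·(K/L). Setting this equal to 18.75/100 = 0.1875 gives K = 0.0625L.
Substituting into q = 128: L^(3/4)·(0.0625L)^(1/4) = 128.
Solving, L = 256 and K = 16.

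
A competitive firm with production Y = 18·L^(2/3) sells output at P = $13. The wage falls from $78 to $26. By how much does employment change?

From P·MP_L = w with MP_L = 12·L^(-1/3), the labor demand is L(w) = (156/w)^(3).
At w = 78: L = 8. At w = 26: L = 216.
ΔL = 216 − 8 = 208.

ΔL = 208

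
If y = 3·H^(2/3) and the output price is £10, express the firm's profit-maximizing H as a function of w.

H(w) = 8000/w³

MP_H = (2/3)·3·H^(-1/3) = 2·H^(-1/3).
Setting P·MP_H = w: 20·H^(-1/3) = w.
Solving for H: H^(-1/3) = w/20, so H = (20/w)^(3).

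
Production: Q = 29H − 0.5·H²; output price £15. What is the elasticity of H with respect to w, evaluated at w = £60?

ε = -0.16

From P·MP_H = w with MP_H = 29 − H, labor demand is H(w) = 29 − w/15.
dH/dw = −1/(15) = -1/15.
At w = 60, H = 25, so ε = (dH/dw)·(w/H) = (-1/15)·(60/25) = -0.16.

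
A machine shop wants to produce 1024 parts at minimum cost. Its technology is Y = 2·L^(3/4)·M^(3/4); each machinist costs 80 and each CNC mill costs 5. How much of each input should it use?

L* = 16, M* = 256

Cost minimization requires the marginal rate of technical substitution to equal the input-price ratio: MP_L/MP_M = w/r.
Here MP_L/MP_M = (3/4)·(M/L)/(3/4) = (M/L). Setting this equal to 80/5 = 16 gives M = 16L.
Substituting into Y = 1024: 2·L^(3/4)·(16L)^(3/4) = 1024.
Solving, L = 16 and M = 256.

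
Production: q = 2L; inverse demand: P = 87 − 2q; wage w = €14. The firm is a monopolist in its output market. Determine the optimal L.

L* = 10

Marginal revenue from the inverse demand is MR = 87 − 4q.
The marginal product is MP_L = 2.
A monopolist hires until marginal revenue product equals the wage: MR·MP_L = w.
(87 − 8L)·2 = 14, so L = 10.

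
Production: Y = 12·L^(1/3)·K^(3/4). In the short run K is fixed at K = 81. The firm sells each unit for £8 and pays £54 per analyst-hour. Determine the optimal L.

L* = 64

With K = 81, MP_L = (1/3)·12·L^(-2/3)·81^(3/4) = 108·L^(-2/3).
Profit maximization for a price taker requires P·MP_L = w: 8·108·L^(-2/3) = 54.
So L^(-2/3) = 0.0625, which gives L = 64.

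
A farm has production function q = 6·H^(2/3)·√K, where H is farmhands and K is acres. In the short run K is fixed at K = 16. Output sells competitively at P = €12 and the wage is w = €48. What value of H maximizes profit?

With K = 16, MP_H = (2/3)·6·H^(-1/3)·16^(1/2) = 16·H^(-1/3).
Profit maximization for a price taker requires P·MP_H = w: 12·16·H^(-1/3) = 48.
So H^(-1/3) = 0.25, which gives H = 64.

H* = 64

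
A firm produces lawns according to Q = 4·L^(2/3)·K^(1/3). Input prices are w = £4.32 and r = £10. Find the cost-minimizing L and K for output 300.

L* = 125, K* = 27

Cost minimization requires the marginal rate of technical substitution to equal the input-price ratio: MP_L/MP_K = w/r.
Here MP_L/MP_K = (2/3)·(K/L)/(1/3) = 2·(K/L). Setting this equal to 4.32/10 = 0.432 gives K = 0.216L.
Substituting into Q = 300: 4·L^(2/3)·(0.216L)^(1/3) = 300.
Solving, L = 125 and K = 27.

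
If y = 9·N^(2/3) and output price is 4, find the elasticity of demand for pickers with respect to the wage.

MP_N = (2/3)·9·N^(-1/3), so P·MP_N = w gives 24·N^(-1/3) = w.
Solving, N(w) = (24/w)^(3). This is a constant-elasticity form: N ∝ w^(−3), so ε = −3.

ε = -3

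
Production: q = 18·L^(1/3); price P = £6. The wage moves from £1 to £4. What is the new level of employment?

From P·MP_L = w with MP_L = 6·L^(-2/3), the labor demand is L(w) = (36/w)^(3/2).
At w = 1: L = 216. At w = 4: L = 27.

L* = 27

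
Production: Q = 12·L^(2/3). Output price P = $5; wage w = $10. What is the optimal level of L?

L* = 64

MP_L = (2/3)·12·L^(-1/3) = 8·L^(-1/3).
Profit maximization for a price taker requires P·MP_L = w: 5·8·L^(-1/3) = 10.
So L^(-1/3) = 0.25, which gives L = 64.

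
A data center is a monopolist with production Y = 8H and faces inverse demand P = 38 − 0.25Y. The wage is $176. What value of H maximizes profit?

H* = 4

Marginal revenue from the inverse demand is MR = 38 − 0.5Y.
The marginal product is MP_H = 8.
A monopolist hires until marginal revenue product equals the wage: MR·MP_H = w.
(38 − 4H)·8 = 176, so H = 4.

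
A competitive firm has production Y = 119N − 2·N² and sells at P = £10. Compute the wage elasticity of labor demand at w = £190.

From P·MP_N = w with MP_N = 119 − 4N, labor demand is N(w) = (119 − w/10)/4.
dN/dw = −1/(40) = -0.025.
At w = 190, N = 25, so ε = (dN/dw)·(w/N) = (-0.025)·(190/25) = -0.19.

ε = -0.19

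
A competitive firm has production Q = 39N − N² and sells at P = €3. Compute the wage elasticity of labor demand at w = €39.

From P·MP_N = w with MP_N = 39 − 2N, labor demand is N(w) = (39 − w/3)/2.
dN/dw = −1/(6) = -1/6.
At w = 39, N = 13, so ε = (dN/dw)·(w/N) = (-1/6)·(39/13) = -0.5.

ε = -0.5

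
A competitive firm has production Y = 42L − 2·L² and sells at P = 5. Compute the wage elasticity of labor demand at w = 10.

ε = -0.05

From P·MP_L = w with MP_L = 42 − 4L, labor demand is L(w) = (42 − w/5)/4.
dL/dw = −1/(20) = -0.05.
At w = 10, L = 10, so ε = (dL/dw)·(w/L) = (-0.05)·(10/10) = -0.05.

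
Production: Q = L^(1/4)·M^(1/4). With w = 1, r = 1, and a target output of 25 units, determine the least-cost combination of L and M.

Cost minimization requires the marginal rate of technical substitution to equal the input-price ratio: MP_L/MP_M = w/r.
Here MP_L/MP_M = (1/4)·(M/L)/(1/4) = (M/L). Setting this equal to 1/1 = 1 gives M = L.
Substituting into Q = 25: L^(1/4)·(L)^(1/4) = 25.
Solving, L = 625 and M = 625.

L* = 625, M* = 625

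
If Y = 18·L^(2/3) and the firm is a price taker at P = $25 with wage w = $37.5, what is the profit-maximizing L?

L* = 512

MP_L = (2/3)·18·L^(-1/3) = 12·L^(-1/3).
Profit maximization for a price taker requires P·MP_L = w: 25·12·L^(-1/3) = 37.5.
So L^(-1/3) = 0.125, which gives L = 512.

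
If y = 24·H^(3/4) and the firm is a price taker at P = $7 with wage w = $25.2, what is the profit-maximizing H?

H* = 625

MP_H = (3/4)·24·H^(-1/4) = 18·H^(-1/4).
Profit maximization for a price taker requires P·MP_H = w: 7·18·H^(-1/4) = 25.2.
So H^(-1/4) = 0.2, which gives H = 625.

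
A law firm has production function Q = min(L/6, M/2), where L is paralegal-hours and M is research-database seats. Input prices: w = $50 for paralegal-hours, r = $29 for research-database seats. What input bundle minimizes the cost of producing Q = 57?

L* = 342, M* = 114

With a fixed-proportions technology, the cost-minimizing bundle uses no slack in either input: L/6 = M/2 = Q.
So L = 6·57 = 342 and M = 2·57 = 114.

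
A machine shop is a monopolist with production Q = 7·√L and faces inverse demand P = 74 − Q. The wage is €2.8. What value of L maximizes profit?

Marginal revenue from the inverse demand is MR = 74 − 2Q.
The marginal product is MP_L = 3.5·L^(-1/2).
A monopolist hires until marginal revenue product equals the wage: MR·MP_L = w.
At L, Q = 7·√L. Substituting and solving: (74 − 14·√L)·3.5·L^(-1/2) = 2.8 gives L = 25.

L* = 25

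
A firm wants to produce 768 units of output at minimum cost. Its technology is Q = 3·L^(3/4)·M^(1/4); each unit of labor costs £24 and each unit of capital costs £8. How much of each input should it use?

Cost minimization requires the marginal rate of technical substitution to equal the input-price ratio: MP_L/MP_M = w/r.
Here MP_L/MP_M = (3/4)·(M/L)/(1/4) = 3·(M/L). Setting this equal to 24/8 = 3 gives M = L.
Substituting into Q = 768: 3·L^(3/4)·(L)^(1/4) = 768.
Solving, L = 256 and M = 256.

L* = 256, M* = 256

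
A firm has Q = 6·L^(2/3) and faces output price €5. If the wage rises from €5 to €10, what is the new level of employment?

L* = 8

From P·MP_L = w with MP_L = 4·L^(-1/3), the labor demand is L(w) = (20/w)^(3).
At w = 5: L = 64. At w = 10: L = 8.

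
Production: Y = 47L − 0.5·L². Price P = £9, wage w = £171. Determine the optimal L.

The marginal product of L is MP_L = 47 − L.
A price-taking firm hires until the value of the marginal product equals the wage: P·MP_L = w, so 9·(47 − L) = 171.
Then 47 − L = 19, giving L = 28.

L* = 28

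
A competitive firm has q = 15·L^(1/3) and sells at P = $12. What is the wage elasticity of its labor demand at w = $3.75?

MP_L = (1/3)·15·L^(-2/3), so P·MP_L = w gives 60·L^(-2/3) = w.
Solving, L(w) = (60/w)^(3/2). This is a constant-elasticity form: L ∝ w^(−3/2), so ε = −3/2.

ε = -1.5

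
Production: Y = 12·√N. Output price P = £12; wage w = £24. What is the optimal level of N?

N* = 9

MP_N = (1/2)·12·N^(-1/2) = 6·N^(-1/2).
Profit maximization for a price taker requires P·MP_N = w: 12·6·N^(-1/2) = 24.
So N^(-1/2) = 1/3, which gives N = 9.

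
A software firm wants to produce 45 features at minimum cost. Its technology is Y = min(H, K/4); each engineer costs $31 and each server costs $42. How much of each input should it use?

H* = 45, K* = 180

With a fixed-proportions technology, the cost-minimizing bundle uses no slack in either input: H = K/4 = Y.
So H = 45 and K = 4·45 = 180.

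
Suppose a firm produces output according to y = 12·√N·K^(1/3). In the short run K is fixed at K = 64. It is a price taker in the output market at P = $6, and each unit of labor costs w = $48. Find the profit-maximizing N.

With K = 64, MP_N = (1/2)·12·N^(-1/2)·64^(1/3) = 24·N^(-1/2).
Profit maximization for a price taker requires P·MP_N = w: 6·24·N^(-1/2) = 48.
So N^(-1/2) = 1/3, which gives N = 9.

N* = 9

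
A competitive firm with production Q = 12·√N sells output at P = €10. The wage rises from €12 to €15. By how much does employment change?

ΔN = -9

From P·MP_N = w with MP_N = 6·N^(-1/2), the labor demand is N(w) = (60/w)^(2).
At w = 12: N = 25. At w = 15: N = 16.
ΔN = 16 − 25 = -9.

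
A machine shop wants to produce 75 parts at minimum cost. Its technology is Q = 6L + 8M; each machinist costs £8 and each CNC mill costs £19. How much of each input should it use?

The inputs are perfect substitutes, so the firm uses whichever has the lower cost per unit of output.
Cost per unit of output via L is w/6 = 4/3; via M it is r/8 = 2.375. L is cheaper.
Producing Q = 75 with L alone: L = 12.5, M = 0.

L* = 12.5, M* = 0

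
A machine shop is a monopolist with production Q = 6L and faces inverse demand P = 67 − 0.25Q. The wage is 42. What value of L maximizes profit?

Marginal revenue from the inverse demand is MR = 67 − 0.5Q.
The marginal product is MP_L = 6.
A monopolist hires until marginal revenue product equals the wage: MR·MP_L = w.
(67 − 3L)·6 = 42, so L = 20.

L* = 20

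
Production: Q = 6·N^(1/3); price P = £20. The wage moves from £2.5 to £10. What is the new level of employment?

N* = 8

From P·MP_N = w with MP_N = 2·N^(-2/3), the labor demand is N(w) = (40/w)^(3/2).
At w = 2.5: N = 64. At w = 10: N = 8.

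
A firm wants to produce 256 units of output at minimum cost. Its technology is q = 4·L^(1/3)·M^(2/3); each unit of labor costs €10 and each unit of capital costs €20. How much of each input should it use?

L* = 64, M* = 64

Cost minimization requires the marginal rate of technical substitution to equal the input-price ratio: MP_L/MP_M = w/r.
Here MP_L/MP_M = (1/3)·(M/L)/(2/3) = 0.5·(M/L). Setting this equal to 10/20 = 0.5 gives M = L.
Substituting into q = 256: 4·L^(1/3)·(L)^(2/3) = 256.
Solving, L = 64 and M = 64.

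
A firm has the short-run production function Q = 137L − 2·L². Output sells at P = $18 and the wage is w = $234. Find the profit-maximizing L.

The marginal product of L is MP_L = 137 − 4L.
A price-taking firm hires until the value of the marginal product equals the wage: P·MP_L = w, so 18·(137 − 4L) = 234.
Then 137 − 4L = 13, giving L = 31.

L* = 31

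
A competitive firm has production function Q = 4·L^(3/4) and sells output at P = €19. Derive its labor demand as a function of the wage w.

MP_L = (3/4)·4·L^(-1/4) = 3·L^(-1/4).
Setting P·MP_L = w: 57·L^(-1/4) = w.
Solving for L: L^(-1/4) = w/57, so L = (57/w)^(4).

L(w) = (57/w)^(4)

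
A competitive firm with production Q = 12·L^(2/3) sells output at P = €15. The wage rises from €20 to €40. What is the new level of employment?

From P·MP_L = w with MP_L = 8·L^(-1/3), the labor demand is L(w) = (120/w)^(3).
At w = 20: L = 216. At w = 40: L = 27.

L* = 27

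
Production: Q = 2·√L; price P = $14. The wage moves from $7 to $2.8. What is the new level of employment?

From P·MP_L = w with MP_L = L^(-1/2), the labor demand is L(w) = (14/w)^(2).
At w = 7: L = 4. At w = 2.8: L = 25.

L* = 25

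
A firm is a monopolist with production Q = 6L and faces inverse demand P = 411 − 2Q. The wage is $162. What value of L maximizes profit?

L* = 16

Marginal revenue from the inverse demand is MR = 411 − 4Q.
The marginal product is MP_L = 6.
A monopolist hires until marginal revenue product equals the wage: MR·MP_L = w.
(411 − 24L)·6 = 162, so L = 16.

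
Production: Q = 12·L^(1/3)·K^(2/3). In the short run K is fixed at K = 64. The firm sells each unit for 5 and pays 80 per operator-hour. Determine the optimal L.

With K = 64, MP_L = (1/3)·12·L^(-2/3)·64^(2/3) = 64·L^(-2/3).
Profit maximization for a price taker requires P·MP_L = w: 5·64·L^(-2/3) = 80.
So L^(-2/3) = 0.25, which gives L = 8.

L* = 8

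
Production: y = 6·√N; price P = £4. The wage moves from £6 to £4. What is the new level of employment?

N* = 9

From P·MP_N = w with MP_N = 3·N^(-1/2), the labor demand is N(w) = (12/w)^(2).
At w = 6: N = 4. At w = 4: N = 9.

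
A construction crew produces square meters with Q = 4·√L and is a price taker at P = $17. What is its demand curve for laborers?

MP_L = (1/2)·4·L^(-1/2) = 2·L^(-1/2).
Setting P·MP_L = w: 34·L^(-1/2) = w.
Solving for L: L^(-1/2) = w/34, so L = (34/w)^(2).

L(w) = 1156/w²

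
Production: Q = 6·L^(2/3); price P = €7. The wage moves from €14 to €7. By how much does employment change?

From P·MP_L = w with MP_L = 4·L^(-1/3), the labor demand is L(w) = (28/w)^(3).
At w = 14: L = 8. At w = 7: L = 64.
ΔL = 64 − 8 = 56.

ΔL = 56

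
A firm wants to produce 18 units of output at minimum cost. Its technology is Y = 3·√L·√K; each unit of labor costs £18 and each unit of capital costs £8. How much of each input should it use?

Cost minimization requires the marginal rate of technical substitution to equal the input-price ratio: MP_L/MP_K = w/r.
Here MP_L/MP_K = (1/2)·(K/L)/(1/2) = (K/L). Setting this equal to 18/8 = 2.25 gives K = 2.25L.
Substituting into Y = 18: 3·L^(1/2)·(2.25L)^(1/2) = 18.
Solving, L = 4 and K = 9.

L* = 4, K* = 9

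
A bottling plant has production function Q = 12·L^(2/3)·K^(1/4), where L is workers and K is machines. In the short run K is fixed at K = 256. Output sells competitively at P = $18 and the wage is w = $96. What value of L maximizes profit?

With K = 256, MP_L = (2/3)·12·L^(-1/3)·256^(1/4) = 32·L^(-1/3).
Profit maximization for a price taker requires P·MP_L = w: 18·32·L^(-1/3) = 96.
So L^(-1/3) = 1/6, which gives L = 216.

L* = 216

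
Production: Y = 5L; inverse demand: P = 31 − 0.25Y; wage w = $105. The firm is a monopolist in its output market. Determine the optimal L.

Marginal revenue from the inverse demand is MR = 31 − 0.5Y.
The marginal product is MP_L = 5.
A monopolist hires until marginal revenue product equals the wage: MR·MP_L = w.
(31 − 2.5L)·5 = 105, so L = 4.

L* = 4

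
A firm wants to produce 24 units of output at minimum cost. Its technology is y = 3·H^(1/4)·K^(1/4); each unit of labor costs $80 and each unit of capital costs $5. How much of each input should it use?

H* = 16, K* = 256

Cost minimization requires the marginal rate of technical substitution to equal the input-price ratio: MP_H/MP_K = w/r.
Here MP_H/MP_K = (1/4)·(K/H)/(1/4) = (K/H). Setting this equal to 80/5 = 16 gives K = 16H.
Substituting into y = 24: 3·H^(1/4)·(16H)^(1/4) = 24.
Solving, H = 16 and K = 256.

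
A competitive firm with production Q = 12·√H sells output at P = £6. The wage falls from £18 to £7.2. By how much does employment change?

ΔH = 21

From P·MP_H = w with MP_H = 6·H^(-1/2), the labor demand is H(w) = (36/w)^(2).
At w = 18: H = 4. At w = 7.2: H = 25.
ΔH = 25 − 4 = 21.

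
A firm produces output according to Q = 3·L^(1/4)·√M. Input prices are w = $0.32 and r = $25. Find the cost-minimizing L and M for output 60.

L* = 625, M* = 16

Cost minimization requires the marginal rate of technical substitution to equal the input-price ratio: MP_L/MP_M = w/r.
Here MP_L/MP_M = (1/4)·(M/L)/(1/2) = 0.5·(M/L). Setting this equal to 0.32/25 = 0.0128 gives M = 0.0256L.
Substituting into Q = 60: 3·L^(1/4)·(0.0256L)^(1/2) = 60.
Solving, L = 625 and M = 16.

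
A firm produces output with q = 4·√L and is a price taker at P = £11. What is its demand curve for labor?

L(w) = 484/w²

MP_L = (1/2)·4·L^(-1/2) = 2·L^(-1/2).
Setting P·MP_L = w: 22·L^(-1/2) = w.
Solving for L: L^(-1/2) = w/22, so L = (22/w)^(2).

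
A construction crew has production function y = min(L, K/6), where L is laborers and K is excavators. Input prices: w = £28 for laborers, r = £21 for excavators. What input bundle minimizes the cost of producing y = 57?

L* = 57, K* = 342

With a fixed-proportions technology, the cost-minimizing bundle uses no slack in either input: L = K/6 = y.
So L = 57 and K = 6·57 = 342.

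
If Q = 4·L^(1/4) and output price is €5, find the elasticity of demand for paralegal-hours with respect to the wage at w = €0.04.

ε = -4/3

MP_L = (1/4)·4·L^(-3/4), so P·MP_L = w gives 5·L^(-3/4) = w.
Solving, L(w) = (5/w)^(4/3). This is a constant-elasticity form: L ∝ w^(−4/3), so ε = −4/3.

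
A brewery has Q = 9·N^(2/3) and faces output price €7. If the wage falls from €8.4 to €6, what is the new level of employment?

From P·MP_N = w with MP_N = 6·N^(-1/3), the labor demand is N(w) = (42/w)^(3).
At w = 8.4: N = 125. At w = 6: N = 343.

N* = 343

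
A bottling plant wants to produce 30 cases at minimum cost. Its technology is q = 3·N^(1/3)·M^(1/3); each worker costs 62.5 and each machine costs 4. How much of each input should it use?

Cost minimization requires the marginal rate of technical substitution to equal the input-price ratio: MP_N/MP_M = w/r.
Here MP_N/MP_M = (1/3)·(M/N)/(1/3) = (M/N). Setting this equal to 62.5/4 = 15.625 gives M = 15.625N.
Substituting into q = 30: 3·N^(1/3)·(15.625N)^(1/3) = 30.
Solving, N = 8 and M = 125.

N* = 8, M* = 125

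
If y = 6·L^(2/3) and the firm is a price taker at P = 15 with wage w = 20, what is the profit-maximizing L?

L* = 27

MP_L = (2/3)·6·L^(-1/3) = 4·L^(-1/3).
Profit maximization for a price taker requires P·MP_L = w: 15·4·L^(-1/3) = 20.
So L^(-1/3) = 1/3, which gives L = 27.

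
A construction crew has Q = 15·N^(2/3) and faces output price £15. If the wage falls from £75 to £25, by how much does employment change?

ΔN = 208

From P·MP_N = w with MP_N = 10·N^(-1/3), the labor demand is N(w) = (150/w)^(3).
At w = 75: N = 8. At w = 25: N = 216.
ΔN = 216 − 8 = 208.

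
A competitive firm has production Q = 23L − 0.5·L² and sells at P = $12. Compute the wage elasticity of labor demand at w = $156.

ε = -1.3

From P·MP_L = w with MP_L = 23 − L, labor demand is L(w) = 23 − w/12.
dL/dw = −1/(12) = -1/12.
At w = 156, L = 10, so ε = (dL/dw)·(w/L) = (-1/12)·(156/10) = -1.3.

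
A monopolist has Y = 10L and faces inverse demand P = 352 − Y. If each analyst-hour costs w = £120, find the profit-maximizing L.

L* = 17

Marginal revenue from the inverse demand is MR = 352 − 2Y.
The marginal product is MP_L = 10.
A monopolist hires until marginal revenue product equals the wage: MR·MP_L = w.
(352 − 20L)·10 = 120, so L = 17.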